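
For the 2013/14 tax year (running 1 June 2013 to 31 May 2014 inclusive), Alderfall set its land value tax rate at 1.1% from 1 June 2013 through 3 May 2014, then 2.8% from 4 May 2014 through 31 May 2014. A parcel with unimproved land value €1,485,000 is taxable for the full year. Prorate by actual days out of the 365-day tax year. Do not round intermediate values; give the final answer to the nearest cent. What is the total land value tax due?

1 June 2013 – 3 May 2014: 337 days at 1.1% → €1,485,000 × 1.1% × 337/365 = €15,081.9041
4 May – 31 May 2014: 28 days at 2.8% → €1,485,000 × 2.8% × 28/365 = €3,189.6986
Total = €18,271.6027

€18,271.60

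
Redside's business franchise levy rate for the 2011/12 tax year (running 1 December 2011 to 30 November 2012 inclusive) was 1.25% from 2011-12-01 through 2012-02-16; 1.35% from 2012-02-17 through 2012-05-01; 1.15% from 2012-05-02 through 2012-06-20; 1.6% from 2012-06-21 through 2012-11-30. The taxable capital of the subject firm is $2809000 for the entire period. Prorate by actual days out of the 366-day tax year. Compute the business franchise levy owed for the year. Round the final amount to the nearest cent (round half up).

$39682.88

2011-12-01 to 2012-02-16: 78 days at 1.25% → $2809000 × 1.25% × 78/366 = $7482.9918
2012-02-17 to 2012-05-01: 75 days at 1.35% → $2809000 × 1.35% × 75/366 = $7770.7992
2012-05-02 to 2012-06-20: 50 days at 1.15% → $2809000 × 1.15% × 50/366 = $4413.0464
2012-06-21 to 2012-11-30: 163 days at 1.6% → $2809000 × 1.6% × 163/366 = $20016.0437
Total = $39682.8811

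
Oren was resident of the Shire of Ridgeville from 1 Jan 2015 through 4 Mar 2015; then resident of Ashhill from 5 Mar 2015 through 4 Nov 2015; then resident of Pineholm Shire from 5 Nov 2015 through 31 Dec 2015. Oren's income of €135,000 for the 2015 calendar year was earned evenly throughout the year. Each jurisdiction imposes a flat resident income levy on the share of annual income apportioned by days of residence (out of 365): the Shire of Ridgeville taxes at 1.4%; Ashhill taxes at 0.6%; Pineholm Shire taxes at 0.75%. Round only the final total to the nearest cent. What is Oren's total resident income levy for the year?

€1,028.03

The Shire of Ridgeville, 1 Jan – 4 Mar 2015: 63 days → €135,000 × 1.4% × 63/365 = €326.2192
Ashhill, 5 Mar – 4 Nov 2015: 245 days → €135,000 × 0.6% × 245/365 = €543.6986
Pineholm Shire, 5 Nov – 31 Dec 2015: 57 days → €135,000 × 0.75% × 57/365 = €158.1164
Total = €1,028.0342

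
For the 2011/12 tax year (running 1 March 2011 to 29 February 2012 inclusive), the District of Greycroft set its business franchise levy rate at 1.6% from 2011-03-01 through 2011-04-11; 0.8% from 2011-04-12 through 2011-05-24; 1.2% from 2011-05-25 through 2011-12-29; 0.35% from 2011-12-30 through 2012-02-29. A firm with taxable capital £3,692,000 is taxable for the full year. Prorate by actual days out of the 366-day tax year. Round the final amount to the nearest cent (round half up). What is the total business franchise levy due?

£38,947.57

2011-03-01 to 2011-04-11: 42 days at 1.6% → £3,692,000 × 1.6% × 42/366 = £6,778.7541
2011-04-12 to 2011-05-24: 43 days at 0.8% → £3,692,000 × 0.8% × 43/366 = £3,470.0765
2011-05-25 to 2011-12-29: 219 days at 1.2% → £3,692,000 × 1.2% × 219/366 = £26,509.7705
2011-12-30 to 2012-02-29: 62 days at 0.35% → £3,692,000 × 0.35% × 62/366 = £2,188.9727
Total = £38,947.5738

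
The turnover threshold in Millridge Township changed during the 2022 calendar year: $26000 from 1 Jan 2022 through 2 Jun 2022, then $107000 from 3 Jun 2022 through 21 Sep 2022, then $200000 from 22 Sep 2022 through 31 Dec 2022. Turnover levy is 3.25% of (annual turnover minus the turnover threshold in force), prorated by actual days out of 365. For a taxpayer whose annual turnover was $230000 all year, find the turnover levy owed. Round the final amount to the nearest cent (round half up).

1 Jan – 2 Jun 2022: 153 days, exemption $26000 → ($230000 − $26000) × 3.25% × 153/365 = $2779.1507
3 Jun – 21 Sep 2022: 111 days, exemption $107000 → ($230000 − $107000) × 3.25% × 111/365 = $1215.6781
22 Sep – 31 Dec 2022: 101 days, exemption $200000 → ($230000 − $200000) × 3.25% × 101/365 = $269.7945
Total = $4264.6233

$4264.62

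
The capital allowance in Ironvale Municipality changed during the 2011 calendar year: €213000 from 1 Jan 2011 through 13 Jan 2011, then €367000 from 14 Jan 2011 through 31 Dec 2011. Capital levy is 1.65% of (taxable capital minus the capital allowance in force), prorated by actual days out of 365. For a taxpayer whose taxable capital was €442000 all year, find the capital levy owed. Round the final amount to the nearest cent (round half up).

1 Jan – 13 Jan 2011: 13 days, exemption €213000 → (€442000 − €213000) × 1.65% × 13/365 = €134.5767
14 Jan – 31 Dec 2011: 352 days, exemption €367000 → (€442000 − €367000) × 1.65% × 352/365 = €1193.4247
Total = €1328.0014

€1328.00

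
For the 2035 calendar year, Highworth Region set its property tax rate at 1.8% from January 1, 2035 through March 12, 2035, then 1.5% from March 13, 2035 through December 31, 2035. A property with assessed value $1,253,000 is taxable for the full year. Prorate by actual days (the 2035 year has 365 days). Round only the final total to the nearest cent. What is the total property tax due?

January 1 – March 12, 2035: 71 days at 1.8% → $1,253,000 × 1.8% × 71/365 = $4,387.2164
March 13 – December 31, 2035: 294 days at 1.5% → $1,253,000 × 1.5% × 294/365 = $15,138.9863
Total = $19,526.2027

$19,526.20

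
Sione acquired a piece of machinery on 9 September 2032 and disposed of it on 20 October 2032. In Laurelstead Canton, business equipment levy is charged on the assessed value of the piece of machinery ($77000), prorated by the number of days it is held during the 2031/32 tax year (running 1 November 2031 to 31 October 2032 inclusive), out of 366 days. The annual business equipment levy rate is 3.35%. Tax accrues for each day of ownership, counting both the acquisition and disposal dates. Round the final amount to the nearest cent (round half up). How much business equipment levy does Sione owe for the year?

$296.01

Days held (9 September – 20 October 2032): 42 out of 366
Tax = $77000 × 3.35% × 42/366 = $296.0082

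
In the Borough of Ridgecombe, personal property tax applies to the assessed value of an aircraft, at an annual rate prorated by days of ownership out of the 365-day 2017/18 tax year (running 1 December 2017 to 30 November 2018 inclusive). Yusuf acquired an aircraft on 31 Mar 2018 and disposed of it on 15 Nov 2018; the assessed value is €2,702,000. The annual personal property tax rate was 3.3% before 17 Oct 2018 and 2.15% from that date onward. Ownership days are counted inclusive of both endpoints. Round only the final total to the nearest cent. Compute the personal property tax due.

31 Mar – 16 Oct 2018: 200 days at 3.3% → €2,702,000 × 3.3% × 200/365 = €48,858.0822
17 Oct – 15 Nov 2018: 30 days at 2.15% → €2,702,000 × 2.15% × 30/365 = €4,774.7671
Total = €53,632.8493

€53,632.85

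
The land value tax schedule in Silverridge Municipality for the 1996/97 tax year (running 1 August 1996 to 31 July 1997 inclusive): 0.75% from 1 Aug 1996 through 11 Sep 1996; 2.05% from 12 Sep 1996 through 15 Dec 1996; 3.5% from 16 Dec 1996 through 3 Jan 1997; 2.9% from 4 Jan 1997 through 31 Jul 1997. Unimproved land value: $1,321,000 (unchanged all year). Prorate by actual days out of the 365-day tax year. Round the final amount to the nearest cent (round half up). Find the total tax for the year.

$32,530.98

1 Aug – 11 Sep 1996: 42 days at 0.75% → $1,321,000 × 0.75% × 42/365 = $1,140.0411
12 Sep – 15 Dec 1996: 95 days at 2.05% → $1,321,000 × 2.05% × 95/365 = $7,048.3493
16 Dec 1996 – 3 Jan 1997: 19 days at 3.5% → $1,321,000 × 3.5% × 19/365 = $2,406.7534
4 Jan – 31 Jul 1997: 209 days at 2.9% → $1,321,000 × 2.9% × 209/365 = $21,935.8384
Total = $32,530.9822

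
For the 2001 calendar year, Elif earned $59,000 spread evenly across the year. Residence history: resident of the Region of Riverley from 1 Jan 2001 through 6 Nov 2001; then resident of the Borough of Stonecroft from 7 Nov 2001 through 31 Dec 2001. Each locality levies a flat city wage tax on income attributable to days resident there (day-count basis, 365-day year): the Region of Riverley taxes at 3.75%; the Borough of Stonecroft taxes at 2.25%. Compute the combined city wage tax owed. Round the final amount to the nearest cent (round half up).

$2,079.14

The Region of Riverley, 1 Jan – 6 Nov 2001: 310 days → $59,000 × 3.75% × 310/365 = $1,879.1096
The Borough of Stonecroft, 7 Nov – 31 Dec 2001: 55 days → $59,000 × 2.25% × 55/365 = $200.0342
Total = $2,079.1438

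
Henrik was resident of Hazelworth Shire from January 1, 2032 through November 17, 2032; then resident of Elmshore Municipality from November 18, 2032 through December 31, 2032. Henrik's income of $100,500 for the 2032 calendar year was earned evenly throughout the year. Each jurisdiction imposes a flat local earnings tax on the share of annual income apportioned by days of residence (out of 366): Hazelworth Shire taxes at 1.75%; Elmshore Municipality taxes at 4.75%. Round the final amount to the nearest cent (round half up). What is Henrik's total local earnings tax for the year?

$2,121.21

Hazelworth Shire, January 1 – November 17, 2032: 322 days → $100,500 × 1.75% × 322/366 = $1,547.3156
Elmshore Municipality, November 18 – December 31, 2032: 44 days → $100,500 × 4.75% × 44/366 = $573.8934
Total = $2,121.2090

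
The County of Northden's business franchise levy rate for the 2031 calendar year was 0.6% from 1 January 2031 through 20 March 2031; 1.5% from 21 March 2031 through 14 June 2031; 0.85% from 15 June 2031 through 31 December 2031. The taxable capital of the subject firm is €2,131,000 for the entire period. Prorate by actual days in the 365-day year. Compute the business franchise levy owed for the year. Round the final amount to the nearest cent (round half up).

€20,224.07

1 January – 20 March 2031: 79 days at 0.6% → €2,131,000 × 0.6% × 79/365 = €2,767.3808
21 March – 14 June 2031: 86 days at 1.5% → €2,131,000 × 1.5% × 86/365 = €7,531.4795
15 June – 31 December 2031: 200 days at 0.85% → €2,131,000 × 0.85% × 200/365 = €9,925.2055
Total = €20,224.0658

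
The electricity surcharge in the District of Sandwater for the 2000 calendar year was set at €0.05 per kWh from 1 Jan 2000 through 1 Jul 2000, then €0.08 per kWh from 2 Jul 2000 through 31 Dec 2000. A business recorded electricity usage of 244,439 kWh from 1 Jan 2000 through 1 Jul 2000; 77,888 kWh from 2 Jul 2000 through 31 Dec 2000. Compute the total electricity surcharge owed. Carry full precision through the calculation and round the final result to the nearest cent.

€18452.99

1 Jan – 1 Jul 2000: 244,439 kWh at €0.05/kWh → €12221.95
2 Jul – 31 Dec 2000: 77,888 kWh at €0.08/kWh → €6231.04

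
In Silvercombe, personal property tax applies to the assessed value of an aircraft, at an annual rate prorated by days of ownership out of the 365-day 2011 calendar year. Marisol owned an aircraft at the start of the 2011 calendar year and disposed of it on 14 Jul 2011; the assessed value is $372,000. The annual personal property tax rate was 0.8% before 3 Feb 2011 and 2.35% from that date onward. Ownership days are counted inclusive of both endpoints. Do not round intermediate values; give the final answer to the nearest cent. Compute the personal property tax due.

$4,149.07

1 Jan – 2 Feb 2011: 33 days at 0.8% → $372,000 × 0.8% × 33/365 = $269.0630
3 Feb – 14 Jul 2011: 162 days at 2.35% → $372,000 × 2.35% × 162/365 = $3,880.0110
Total = $4,149.0740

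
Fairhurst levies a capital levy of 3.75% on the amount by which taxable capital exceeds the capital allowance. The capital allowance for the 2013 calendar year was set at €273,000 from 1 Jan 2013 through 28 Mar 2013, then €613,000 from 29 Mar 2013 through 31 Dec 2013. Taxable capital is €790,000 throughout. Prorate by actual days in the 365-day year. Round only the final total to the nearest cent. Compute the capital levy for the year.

€9,676.54

1 Jan – 28 Mar 2013: 87 days, exemption €273,000 → (€790,000 − €273,000) × 3.75% × 87/365 = €4,621.1301
29 Mar – 31 Dec 2013: 278 days, exemption €613,000 → (€790,000 − €613,000) × 3.75% × 278/365 = €5,055.4110
Total = €9,676.5411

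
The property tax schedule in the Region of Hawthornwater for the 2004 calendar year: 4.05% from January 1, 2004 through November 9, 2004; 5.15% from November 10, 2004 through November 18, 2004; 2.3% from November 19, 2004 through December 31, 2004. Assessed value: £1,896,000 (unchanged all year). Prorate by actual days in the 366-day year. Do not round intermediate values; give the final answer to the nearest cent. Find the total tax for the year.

£73,402.66

January 1 – November 9, 2004: 314 days at 4.05% → £1,896,000 × 4.05% × 314/366 = £65,878.2295
November 10 – November 18, 2004: 9 days at 5.15% → £1,896,000 × 5.15% × 9/366 = £2,401.0820
November 19 – December 31, 2004: 43 days at 2.3% → £1,896,000 × 2.3% × 43/366 = £5,123.3443
Total = £73,402.6557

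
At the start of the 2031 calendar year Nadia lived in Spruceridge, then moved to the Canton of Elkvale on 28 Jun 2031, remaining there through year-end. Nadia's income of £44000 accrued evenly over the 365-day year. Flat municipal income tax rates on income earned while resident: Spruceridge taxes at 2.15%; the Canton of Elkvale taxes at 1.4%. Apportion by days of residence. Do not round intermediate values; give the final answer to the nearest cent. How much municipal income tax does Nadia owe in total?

Spruceridge, 1 Jan – 27 Jun 2031: 178 days → £44000 × 2.15% × 178/365 = £461.3370
The Canton of Elkvale, 28 Jun – 31 Dec 2031: 187 days → £44000 × 1.4% × 187/365 = £315.5945
Total = £776.9315

£776.93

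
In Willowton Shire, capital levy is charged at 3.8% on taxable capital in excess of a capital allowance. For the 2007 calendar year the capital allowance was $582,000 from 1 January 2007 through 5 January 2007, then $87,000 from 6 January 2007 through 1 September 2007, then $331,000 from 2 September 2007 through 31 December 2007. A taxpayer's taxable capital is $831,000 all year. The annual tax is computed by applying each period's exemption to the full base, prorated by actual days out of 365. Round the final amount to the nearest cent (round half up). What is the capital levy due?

$24,940.60

1 January – 5 January 2007: 5 days, exemption $582,000 → ($831,000 − $582,000) × 3.8% × 5/365 = $129.6164
6 January – 1 September 2007: 239 days, exemption $87,000 → ($831,000 − $87,000) × 3.8% × 239/365 = $18,512.3507
2 September – 31 December 2007: 121 days, exemption $331,000 → ($831,000 − $331,000) × 3.8% × 121/365 = $6,298.6301
Total = $24,940.5973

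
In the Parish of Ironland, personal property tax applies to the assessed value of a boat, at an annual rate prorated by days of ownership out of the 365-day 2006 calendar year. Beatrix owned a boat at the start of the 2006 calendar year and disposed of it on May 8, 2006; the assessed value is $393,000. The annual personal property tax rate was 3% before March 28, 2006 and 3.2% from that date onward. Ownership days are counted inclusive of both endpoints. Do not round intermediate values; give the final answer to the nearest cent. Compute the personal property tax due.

January 1 – March 27, 2006: 86 days at 3% → $393,000 × 3% × 86/365 = $2,777.9178
March 28 – May 8, 2006: 42 days at 3.2% → $393,000 × 3.2% × 42/365 = $1,447.1014
Total = $4,225.0192

$4,225.02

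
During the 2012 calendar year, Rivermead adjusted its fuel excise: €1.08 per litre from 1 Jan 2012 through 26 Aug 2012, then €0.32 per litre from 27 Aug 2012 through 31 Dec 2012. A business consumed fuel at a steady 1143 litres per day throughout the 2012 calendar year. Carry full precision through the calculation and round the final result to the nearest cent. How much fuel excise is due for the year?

1 Jan – 26 Aug 2012: 239 days × 1143 litres/day = 273,177 litres at €1.08/litre → €295,031.16
27 Aug – 31 Dec 2012: 127 days × 1143 litres/day = 145,161 litres at €0.32/litre → €46,451.52

€341,482.68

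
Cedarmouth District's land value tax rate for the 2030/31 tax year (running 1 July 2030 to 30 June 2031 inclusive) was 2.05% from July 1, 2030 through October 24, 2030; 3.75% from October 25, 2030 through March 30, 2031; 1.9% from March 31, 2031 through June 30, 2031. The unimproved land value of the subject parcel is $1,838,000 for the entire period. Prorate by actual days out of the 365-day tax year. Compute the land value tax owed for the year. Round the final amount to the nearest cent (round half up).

$50,424.15

July 1 – October 24, 2030: 116 days at 2.05% → $1,838,000 × 2.05% × 116/365 = $11,974.6959
October 25, 2030 – March 30, 2031: 157 days at 3.75% → $1,838,000 × 3.75% × 157/365 = $29,647.1918
March 31 – June 30, 2031: 92 days at 1.9% → $1,838,000 × 1.9% × 92/365 = $8,802.2575
Total = $50,424.1452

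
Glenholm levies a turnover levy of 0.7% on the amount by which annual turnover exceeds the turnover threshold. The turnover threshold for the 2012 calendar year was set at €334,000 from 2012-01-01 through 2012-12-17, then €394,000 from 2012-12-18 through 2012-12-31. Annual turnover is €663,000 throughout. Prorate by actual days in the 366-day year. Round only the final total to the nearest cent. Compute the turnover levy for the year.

2012-01-01 to 2012-12-17: 352 days, exemption €334,000 → (€663,000 − €334,000) × 0.7% × 352/366 = €2,214.9071
2012-12-18 to 2012-12-31: 14 days, exemption €394,000 → (€663,000 − €394,000) × 0.7% × 14/366 = €72.0273
Total = €2,286.9344

€2,286.93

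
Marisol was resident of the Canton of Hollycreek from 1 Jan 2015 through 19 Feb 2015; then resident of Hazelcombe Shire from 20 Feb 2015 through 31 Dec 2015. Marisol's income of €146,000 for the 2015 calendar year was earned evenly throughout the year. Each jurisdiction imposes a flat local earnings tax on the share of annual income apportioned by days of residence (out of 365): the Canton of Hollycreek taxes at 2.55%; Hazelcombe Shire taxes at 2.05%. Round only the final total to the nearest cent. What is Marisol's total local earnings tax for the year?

€3,093.00

The Canton of Hollycreek, 1 Jan – 19 Feb 2015: 50 days → €146,000 × 2.55% × 50/365 = €510.0000
Hazelcombe Shire, 20 Feb – 31 Dec 2015: 315 days → €146,000 × 2.05% × 315/365 = €2,583.0000
Total = €3,093.0000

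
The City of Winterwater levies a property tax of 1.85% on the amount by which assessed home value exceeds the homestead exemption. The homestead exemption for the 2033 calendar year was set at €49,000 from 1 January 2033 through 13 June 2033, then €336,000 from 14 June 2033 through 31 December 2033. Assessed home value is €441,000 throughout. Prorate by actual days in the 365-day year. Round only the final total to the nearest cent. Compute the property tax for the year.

1 January – 13 June 2033: 164 days, exemption €49,000 → (€441,000 − €49,000) × 1.85% × 164/365 = €3,258.4329
14 June – 31 December 2033: 201 days, exemption €336,000 → (€441,000 − €336,000) × 1.85% × 201/365 = €1,069.7055
Total = €4,328.1384

€4,328.14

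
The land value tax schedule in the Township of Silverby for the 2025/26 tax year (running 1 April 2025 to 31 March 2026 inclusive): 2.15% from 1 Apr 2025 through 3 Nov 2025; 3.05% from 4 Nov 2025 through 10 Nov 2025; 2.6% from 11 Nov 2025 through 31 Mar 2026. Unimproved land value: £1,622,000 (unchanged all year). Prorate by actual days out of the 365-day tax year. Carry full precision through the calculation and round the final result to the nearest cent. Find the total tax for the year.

£37,972.58

1 Apr – 3 Nov 2025: 217 days at 2.15% → £1,622,000 × 2.15% × 217/365 = £20,732.7151
4 Nov – 10 Nov 2025: 7 days at 3.05% → £1,622,000 × 3.05% × 7/365 = £948.7589
11 Nov 2025 – 31 Mar 2026: 141 days at 2.6% → £1,622,000 × 2.6% × 141/365 = £16,291.1014
Total = £37,972.5753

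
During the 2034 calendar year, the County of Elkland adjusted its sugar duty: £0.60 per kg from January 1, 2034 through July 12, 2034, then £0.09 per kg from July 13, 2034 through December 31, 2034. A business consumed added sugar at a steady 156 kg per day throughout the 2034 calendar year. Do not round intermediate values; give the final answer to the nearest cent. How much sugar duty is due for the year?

January 1 – July 12, 2034: 193 days × 156 kg/day = 30,108 kg at £0.60/kg → £18,064.80
July 13 – December 31, 2034: 172 days × 156 kg/day = 26,832 kg at £0.09/kg → £2,414.88

£20,479.68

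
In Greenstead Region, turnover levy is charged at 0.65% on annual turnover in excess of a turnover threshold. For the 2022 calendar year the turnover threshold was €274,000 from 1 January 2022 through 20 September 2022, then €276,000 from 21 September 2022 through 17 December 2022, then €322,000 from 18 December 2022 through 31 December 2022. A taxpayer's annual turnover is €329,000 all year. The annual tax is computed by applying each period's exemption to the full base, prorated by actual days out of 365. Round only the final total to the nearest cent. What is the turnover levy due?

1 January – 20 September 2022: 263 days, exemption €274,000 → (€329,000 − €274,000) × 0.65% × 263/365 = €257.5959
21 September – 17 December 2022: 88 days, exemption €276,000 → (€329,000 − €276,000) × 0.65% × 88/365 = €83.0575
18 December – 31 December 2022: 14 days, exemption €322,000 → (€329,000 − €322,000) × 0.65% × 14/365 = €1.7452
Total = €342.3986

€342.40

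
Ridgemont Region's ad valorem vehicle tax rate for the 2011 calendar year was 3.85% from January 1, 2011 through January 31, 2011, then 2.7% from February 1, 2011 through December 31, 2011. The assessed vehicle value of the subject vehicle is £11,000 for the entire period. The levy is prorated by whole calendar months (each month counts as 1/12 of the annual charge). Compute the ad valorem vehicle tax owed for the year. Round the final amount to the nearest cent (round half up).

January 1 – January 31, 2011: 1 month at 3.85% → £11,000 × 3.85% × 1/12 = £35.2917
February 1 – December 31, 2011: 11 months at 2.7% → £11,000 × 2.7% × 11/12 = £272.2500
Total = £307.5417

£307.54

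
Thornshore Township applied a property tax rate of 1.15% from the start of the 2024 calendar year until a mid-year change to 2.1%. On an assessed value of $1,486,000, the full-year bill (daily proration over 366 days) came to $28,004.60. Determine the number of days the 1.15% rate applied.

Let d = days at the first rate; then 366 − d days at the second rate.
$1,486,000 × [1.15%·d + 2.1%·(366−d)] / 366 = $28,004.60
Solving gives d = 83, so the new rate took effect on 24 March 2024.

83 days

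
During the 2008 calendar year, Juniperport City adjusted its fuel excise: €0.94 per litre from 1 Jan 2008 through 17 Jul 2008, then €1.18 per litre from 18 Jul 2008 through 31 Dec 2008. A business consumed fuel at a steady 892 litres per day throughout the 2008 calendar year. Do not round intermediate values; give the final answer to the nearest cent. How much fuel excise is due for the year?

€342635.04

1 Jan – 17 Jul 2008: 199 days × 892 litres/day = 177,508 litres at €0.94/litre → €166857.52
18 Jul – 31 Dec 2008: 167 days × 892 litres/day = 148,964 litres at €1.18/litre → €175777.52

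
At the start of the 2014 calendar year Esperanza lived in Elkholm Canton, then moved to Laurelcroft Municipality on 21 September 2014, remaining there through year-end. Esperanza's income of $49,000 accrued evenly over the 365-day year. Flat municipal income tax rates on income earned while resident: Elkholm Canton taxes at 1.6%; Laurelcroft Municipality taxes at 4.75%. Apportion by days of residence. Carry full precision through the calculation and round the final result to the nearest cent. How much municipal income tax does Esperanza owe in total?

$1,215.33

Elkholm Canton, 1 January – 20 September 2014: 263 days → $49,000 × 1.6% × 263/365 = $564.9096
Laurelcroft Municipality, 21 September – 31 December 2014: 102 days → $49,000 × 4.75% × 102/365 = $650.4247
Total = $1,215.3342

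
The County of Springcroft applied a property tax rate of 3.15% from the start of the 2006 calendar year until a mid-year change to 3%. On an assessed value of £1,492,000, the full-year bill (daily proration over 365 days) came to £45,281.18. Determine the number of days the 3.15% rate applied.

Let d = days at the first rate; then 365 − d days at the second rate.
£1,492,000 × [3.15%·d + 3%·(365−d)] / 365 = £45,281.18
Solving gives d = 85, so the new rate took effect on 27 Mar 2006.

85 days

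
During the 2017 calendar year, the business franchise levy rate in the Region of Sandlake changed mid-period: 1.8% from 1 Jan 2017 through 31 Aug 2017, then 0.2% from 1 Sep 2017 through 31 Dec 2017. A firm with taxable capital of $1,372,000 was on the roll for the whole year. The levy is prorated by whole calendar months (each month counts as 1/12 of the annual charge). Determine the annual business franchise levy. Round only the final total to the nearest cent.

1 Jan – 31 Aug 2017: 8 months at 1.8% → $1,372,000 × 1.8% × 8/12 = $16,464.0000
1 Sep – 31 Dec 2017: 4 months at 0.2% → $1,372,000 × 0.2% × 4/12 = $914.6667
Total = $17,378.6667

$17,378.67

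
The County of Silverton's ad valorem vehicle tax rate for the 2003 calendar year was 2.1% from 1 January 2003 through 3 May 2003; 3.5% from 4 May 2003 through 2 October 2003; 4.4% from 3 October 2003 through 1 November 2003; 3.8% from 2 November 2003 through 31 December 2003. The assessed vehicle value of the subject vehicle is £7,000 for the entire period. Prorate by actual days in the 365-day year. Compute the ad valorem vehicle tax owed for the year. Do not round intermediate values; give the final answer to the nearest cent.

£220.61

1 January – 3 May 2003: 123 days at 2.1% → £7,000 × 2.1% × 123/365 = £49.5370
4 May – 2 October 2003: 152 days at 3.5% → £7,000 × 3.5% × 152/365 = £102.0274
3 October – 1 November 2003: 30 days at 4.4% → £7,000 × 4.4% × 30/365 = £25.3151
2 November – 31 December 2003: 60 days at 3.8% → £7,000 × 3.8% × 60/365 = £43.7260
Total = £220.6055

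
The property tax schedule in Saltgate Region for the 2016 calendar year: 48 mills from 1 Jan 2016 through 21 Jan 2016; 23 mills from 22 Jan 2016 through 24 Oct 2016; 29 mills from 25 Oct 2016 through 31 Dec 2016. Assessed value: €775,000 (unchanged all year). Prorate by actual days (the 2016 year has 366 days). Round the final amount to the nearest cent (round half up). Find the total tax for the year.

1 Jan – 21 Jan 2016: 21 days at 48 mills → €775,000 × 4.8% × 21/366 = €2,134.4262
22 Jan – 24 Oct 2016: 277 days at 23 mills → €775,000 × 2.3% × 277/366 = €13,490.5055
25 Oct – 31 Dec 2016: 68 days at 29 mills → €775,000 × 2.9% × 68/366 = €4,175.6831
Total = €19,800.6148

€19,800.61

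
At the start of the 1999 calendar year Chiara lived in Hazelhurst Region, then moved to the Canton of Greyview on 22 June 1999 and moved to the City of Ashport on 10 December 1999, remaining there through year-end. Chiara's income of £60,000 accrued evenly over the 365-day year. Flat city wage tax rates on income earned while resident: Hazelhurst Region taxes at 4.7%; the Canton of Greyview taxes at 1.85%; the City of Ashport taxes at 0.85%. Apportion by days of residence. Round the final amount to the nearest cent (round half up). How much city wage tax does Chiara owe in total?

£1,879.64

Hazelhurst Region, 1 January – 21 June 1999: 172 days → £60,000 × 4.7% × 172/365 = £1,328.8767
The Canton of Greyview, 22 June – 9 December 1999: 171 days → £60,000 × 1.85% × 171/365 = £520.0274
The City of Ashport, 10 December – 31 December 1999: 22 days → £60,000 × 0.85% × 22/365 = £30.7397
Total = £1,879.6438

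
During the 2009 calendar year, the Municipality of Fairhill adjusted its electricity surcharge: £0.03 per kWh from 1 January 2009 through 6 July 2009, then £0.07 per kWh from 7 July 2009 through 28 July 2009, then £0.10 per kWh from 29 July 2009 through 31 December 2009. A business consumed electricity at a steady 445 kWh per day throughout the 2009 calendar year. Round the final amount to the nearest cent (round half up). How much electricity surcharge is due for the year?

£10,123.75

1 January – 6 July 2009: 187 days × 445 kWh/day = 83,215 kWh at £0.03/kWh → £2,496.45
7 July – 28 July 2009: 22 days × 445 kWh/day = 9,790 kWh at £0.07/kWh → £685.30
29 July – 31 December 2009: 156 days × 445 kWh/day = 69,420 kWh at £0.10/kWh → £6,942.00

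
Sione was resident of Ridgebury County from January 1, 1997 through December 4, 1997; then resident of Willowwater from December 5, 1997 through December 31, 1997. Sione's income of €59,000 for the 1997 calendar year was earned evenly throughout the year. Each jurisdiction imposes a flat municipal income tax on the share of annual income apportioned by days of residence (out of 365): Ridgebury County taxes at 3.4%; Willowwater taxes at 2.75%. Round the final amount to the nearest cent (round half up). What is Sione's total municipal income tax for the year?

Ridgebury County, January 1 – December 4, 1997: 338 days → €59,000 × 3.4% × 338/365 = €1,857.6110
Willowwater, December 5 – December 31, 1997: 27 days → €59,000 × 2.75% × 27/365 = €120.0205
Total = €1,977.6315

€1,977.63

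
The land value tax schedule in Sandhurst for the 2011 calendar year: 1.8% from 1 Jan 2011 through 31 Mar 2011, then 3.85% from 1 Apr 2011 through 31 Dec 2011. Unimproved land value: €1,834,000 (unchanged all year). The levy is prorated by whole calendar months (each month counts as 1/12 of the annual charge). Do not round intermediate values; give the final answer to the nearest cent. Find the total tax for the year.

1 Jan – 31 Mar 2011: 3 months at 1.8% → €1,834,000 × 1.8% × 3/12 = €8,253.0000
1 Apr – 31 Dec 2011: 9 months at 3.85% → €1,834,000 × 3.85% × 9/12 = €52,956.7500
Total = €61,209.7500

€61,209.75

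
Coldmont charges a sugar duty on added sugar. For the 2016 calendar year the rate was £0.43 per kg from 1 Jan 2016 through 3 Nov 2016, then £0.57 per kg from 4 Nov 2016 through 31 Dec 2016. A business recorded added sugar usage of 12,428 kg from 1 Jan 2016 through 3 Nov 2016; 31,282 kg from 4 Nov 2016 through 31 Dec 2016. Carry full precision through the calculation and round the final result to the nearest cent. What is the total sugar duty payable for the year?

1 Jan – 3 Nov 2016: 12,428 kg at £0.43/kg → £5344.04
4 Nov – 31 Dec 2016: 31,282 kg at £0.57/kg → £17830.74

£23174.78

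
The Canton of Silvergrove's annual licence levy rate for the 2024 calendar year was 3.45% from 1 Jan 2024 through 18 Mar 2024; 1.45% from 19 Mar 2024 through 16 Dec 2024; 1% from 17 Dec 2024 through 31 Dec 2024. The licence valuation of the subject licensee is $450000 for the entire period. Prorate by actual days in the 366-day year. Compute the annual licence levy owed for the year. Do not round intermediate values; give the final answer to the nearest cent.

1 Jan – 18 Mar 2024: 78 days at 3.45% → $450000 × 3.45% × 78/366 = $3308.6066
19 Mar – 16 Dec 2024: 273 days at 1.45% → $450000 × 1.45% × 273/366 = $4867.0082
17 Dec – 31 Dec 2024: 15 days at 1% → $450000 × 1% × 15/366 = $184.4262
Total = $8360.0410

$8360.04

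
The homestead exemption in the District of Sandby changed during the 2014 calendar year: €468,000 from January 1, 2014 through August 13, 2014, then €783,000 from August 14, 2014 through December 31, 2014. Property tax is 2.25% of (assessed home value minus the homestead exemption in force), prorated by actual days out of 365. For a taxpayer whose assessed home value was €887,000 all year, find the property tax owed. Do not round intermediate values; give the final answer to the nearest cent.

January 1 – August 13, 2014: 225 days, exemption €468,000 → (€887,000 − €468,000) × 2.25% × 225/365 = €5,811.4726
August 14 – December 31, 2014: 140 days, exemption €783,000 → (€887,000 − €783,000) × 2.25% × 140/365 = €897.5342
Total = €6,709.0068

€6,709.01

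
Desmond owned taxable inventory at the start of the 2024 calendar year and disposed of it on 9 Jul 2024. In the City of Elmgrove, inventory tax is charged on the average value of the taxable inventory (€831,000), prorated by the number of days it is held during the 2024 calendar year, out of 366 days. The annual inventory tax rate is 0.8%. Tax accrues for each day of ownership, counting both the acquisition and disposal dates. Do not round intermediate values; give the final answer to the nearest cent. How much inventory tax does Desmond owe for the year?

€3,469.31

Days held (1 Jan – 9 Jul 2024): 191 out of 366
Tax = €831,000 × 0.8% × 191/366 = €3,469.3115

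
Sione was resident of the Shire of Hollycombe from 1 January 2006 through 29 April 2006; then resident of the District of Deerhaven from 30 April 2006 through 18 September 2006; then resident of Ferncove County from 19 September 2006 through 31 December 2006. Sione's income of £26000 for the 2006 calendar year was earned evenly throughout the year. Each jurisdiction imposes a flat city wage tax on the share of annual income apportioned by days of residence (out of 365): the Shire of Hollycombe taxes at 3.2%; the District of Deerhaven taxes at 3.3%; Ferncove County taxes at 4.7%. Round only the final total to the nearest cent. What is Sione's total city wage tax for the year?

The Shire of Hollycombe, 1 January – 29 April 2006: 119 days → £26000 × 3.2% × 119/365 = £271.2548
The District of Deerhaven, 30 April – 18 September 2006: 142 days → £26000 × 3.3% × 142/365 = £333.7973
Ferncove County, 19 September – 31 December 2006: 104 days → £26000 × 4.7% × 104/365 = £348.1863
Total = £953.2384

£953.24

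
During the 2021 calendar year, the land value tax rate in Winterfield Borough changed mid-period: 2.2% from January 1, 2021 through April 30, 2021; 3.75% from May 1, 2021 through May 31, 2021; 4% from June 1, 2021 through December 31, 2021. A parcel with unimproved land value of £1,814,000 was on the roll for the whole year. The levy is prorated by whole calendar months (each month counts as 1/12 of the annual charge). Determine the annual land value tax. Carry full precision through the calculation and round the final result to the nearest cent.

£61,298.08

January 1 – April 30, 2021: 4 months at 2.2% → £1,814,000 × 2.2% × 4/12 = £13,302.6667
May 1 – May 31, 2021: 1 month at 3.75% → £1,814,000 × 3.75% × 1/12 = £5,668.7500
June 1 – December 31, 2021: 7 months at 4% → £1,814,000 × 4% × 7/12 = £42,326.6667
Total = £61,298.0833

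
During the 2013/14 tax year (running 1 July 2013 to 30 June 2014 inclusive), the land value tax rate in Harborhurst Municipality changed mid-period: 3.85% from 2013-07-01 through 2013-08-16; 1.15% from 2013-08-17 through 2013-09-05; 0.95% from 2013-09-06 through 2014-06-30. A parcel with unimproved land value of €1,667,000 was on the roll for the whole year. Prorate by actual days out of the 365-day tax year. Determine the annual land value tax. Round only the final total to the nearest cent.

€22,244.17

2013-07-01 to 2013-08-16: 47 days at 3.85% → €1,667,000 × 3.85% × 47/365 = €8,264.2096
2013-08-17 to 2013-09-05: 20 days at 1.15% → €1,667,000 × 1.15% × 20/365 = €1,050.4384
2013-09-06 to 2014-06-30: 298 days at 0.95% → €1,667,000 × 0.95% × 298/365 = €12,929.5260
Total = €22,244.1740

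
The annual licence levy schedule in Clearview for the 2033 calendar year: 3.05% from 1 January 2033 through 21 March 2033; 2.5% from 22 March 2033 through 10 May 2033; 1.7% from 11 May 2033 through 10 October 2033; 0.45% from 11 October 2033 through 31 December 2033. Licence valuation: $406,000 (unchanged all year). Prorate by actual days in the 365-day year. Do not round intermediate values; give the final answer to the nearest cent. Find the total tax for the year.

$7,408.11

1 January – 21 March 2033: 80 days at 3.05% → $406,000 × 3.05% × 80/365 = $2,714.0822
22 March – 10 May 2033: 50 days at 2.5% → $406,000 × 2.5% × 50/365 = $1,390.4110
11 May – 10 October 2033: 153 days at 1.7% → $406,000 × 1.7% × 153/365 = $2,893.1671
11 October – 31 December 2033: 82 days at 0.45% → $406,000 × 0.45% × 82/365 = $410.4493
Total = $7,408.1096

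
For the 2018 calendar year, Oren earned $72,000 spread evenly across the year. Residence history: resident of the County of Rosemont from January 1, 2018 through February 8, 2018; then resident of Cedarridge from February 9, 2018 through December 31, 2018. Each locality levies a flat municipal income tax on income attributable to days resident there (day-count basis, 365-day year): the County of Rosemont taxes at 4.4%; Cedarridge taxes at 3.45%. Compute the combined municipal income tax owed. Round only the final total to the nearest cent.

The County of Rosemont, January 1 – February 8, 2018: 39 days → $72,000 × 4.4% × 39/365 = $338.4986
Cedarridge, February 9 – December 31, 2018: 326 days → $72,000 × 3.45% × 326/365 = $2,218.5863
Total = $2,557.0849

$2,557.08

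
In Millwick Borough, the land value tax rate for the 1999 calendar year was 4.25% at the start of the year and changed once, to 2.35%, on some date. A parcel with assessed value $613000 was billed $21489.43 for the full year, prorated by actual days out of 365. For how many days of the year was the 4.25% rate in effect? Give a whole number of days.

Let d = days at the first rate; then 365 − d days at the second rate.
$613000 × [4.25%·d + 2.35%·(365−d)] / 365 = $21489.43
Solving gives d = 222, so the new rate took effect on 11 August 1999.

222 days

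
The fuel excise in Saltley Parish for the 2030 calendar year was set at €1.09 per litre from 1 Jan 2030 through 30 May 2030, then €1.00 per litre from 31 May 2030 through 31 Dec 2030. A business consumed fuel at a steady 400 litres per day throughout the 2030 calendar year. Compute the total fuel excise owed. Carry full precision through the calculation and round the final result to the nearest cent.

1 Jan – 30 May 2030: 150 days × 400 litres/day = 60,000 litres at €1.09/litre → €65400.00
31 May – 31 Dec 2030: 215 days × 400 litres/day = 86,000 litres at €1.00/litre → €86000.00

€151400.00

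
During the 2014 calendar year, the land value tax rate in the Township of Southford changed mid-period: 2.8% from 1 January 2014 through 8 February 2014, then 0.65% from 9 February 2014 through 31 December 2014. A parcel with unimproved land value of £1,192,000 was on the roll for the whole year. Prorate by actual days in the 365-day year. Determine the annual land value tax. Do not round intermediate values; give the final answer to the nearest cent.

£10,486.33

1 January – 8 February 2014: 39 days at 2.8% → £1,192,000 × 2.8% × 39/365 = £3,566.2027
9 February – 31 December 2014: 326 days at 0.65% → £1,192,000 × 0.65% × 326/365 = £6,920.1315
Total = £10,486.3342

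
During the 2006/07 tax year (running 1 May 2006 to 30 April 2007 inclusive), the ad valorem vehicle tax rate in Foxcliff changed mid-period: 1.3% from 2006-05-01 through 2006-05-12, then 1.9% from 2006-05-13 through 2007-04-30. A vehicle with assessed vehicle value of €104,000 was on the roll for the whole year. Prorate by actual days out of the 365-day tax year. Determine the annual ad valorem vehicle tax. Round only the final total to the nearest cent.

€1,955.48

2006-05-01 to 2006-05-12: 12 days at 1.3% → €104,000 × 1.3% × 12/365 = €44.4493
2006-05-13 to 2007-04-30: 353 days at 1.9% → €104,000 × 1.9% × 353/365 = €1,911.0356
Total = €1,955.4849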